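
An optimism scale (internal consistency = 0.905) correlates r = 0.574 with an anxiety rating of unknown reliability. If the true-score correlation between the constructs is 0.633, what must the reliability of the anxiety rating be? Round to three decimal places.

r_true = r_obs / √(r_xx · r_yy) ⇒ 0.633 = 0.574 / √(0.905 · r_yy).
√(0.905 · r_yy) = 0.574 / 0.633 = 0.9068; 0.905 · r_yy = 0.8223; r_yy = 0.8223 / 0.905 ≈ 0.909.

0.909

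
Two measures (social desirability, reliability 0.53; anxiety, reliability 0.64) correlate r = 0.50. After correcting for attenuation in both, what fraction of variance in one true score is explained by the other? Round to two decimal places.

0.74

Disattenuated r = 0.50 / √(0.53 × 0.64) = 0.50 / 0.5824 = 0.8585.
Shared true-score variance = 0.8585² = 0.7370 ≈ 0.74.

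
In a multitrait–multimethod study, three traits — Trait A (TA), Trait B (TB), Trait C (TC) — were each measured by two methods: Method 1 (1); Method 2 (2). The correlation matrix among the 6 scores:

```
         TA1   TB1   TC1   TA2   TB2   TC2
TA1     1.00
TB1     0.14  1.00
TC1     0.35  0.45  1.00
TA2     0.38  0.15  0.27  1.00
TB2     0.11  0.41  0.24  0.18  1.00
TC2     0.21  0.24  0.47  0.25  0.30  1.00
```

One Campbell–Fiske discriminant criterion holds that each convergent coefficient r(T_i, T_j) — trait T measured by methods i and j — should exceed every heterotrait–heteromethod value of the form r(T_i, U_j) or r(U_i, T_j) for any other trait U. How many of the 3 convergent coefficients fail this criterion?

0

Each convergent coefficient versus the relevant comparison correlations:
TA (methods 1·2): 0.38 vs {0.11, 0.15, 0.21, 0.27} → pass.
TB (methods 1·2): 0.41 vs {0.15, 0.11, 0.24, 0.24} → pass.
TC (methods 1·2): 0.47 vs {0.27, 0.21, 0.24, 0.24} → pass.
0 of 3 fail.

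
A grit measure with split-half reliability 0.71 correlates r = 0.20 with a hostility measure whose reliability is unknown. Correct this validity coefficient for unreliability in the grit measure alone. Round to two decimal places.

Single correction: r_c = r_obs / √r_xx = 0.20 / √0.71 = 0.20 / 0.8426 ≈ 0.24.

0.24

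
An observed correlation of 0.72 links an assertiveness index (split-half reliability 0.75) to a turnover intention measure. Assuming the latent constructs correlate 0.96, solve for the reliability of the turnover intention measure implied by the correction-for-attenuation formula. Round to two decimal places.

0.75

r_true = r_obs / √(r_xx · r_yy) ⇒ 0.96 = 0.72 / √(0.75 · r_yy).
√(0.75 · r_yy) = 0.72 / 0.96 = 0.7500; 0.75 · r_yy = 0.5625; r_yy = 0.5625 / 0.75 ≈ 0.75.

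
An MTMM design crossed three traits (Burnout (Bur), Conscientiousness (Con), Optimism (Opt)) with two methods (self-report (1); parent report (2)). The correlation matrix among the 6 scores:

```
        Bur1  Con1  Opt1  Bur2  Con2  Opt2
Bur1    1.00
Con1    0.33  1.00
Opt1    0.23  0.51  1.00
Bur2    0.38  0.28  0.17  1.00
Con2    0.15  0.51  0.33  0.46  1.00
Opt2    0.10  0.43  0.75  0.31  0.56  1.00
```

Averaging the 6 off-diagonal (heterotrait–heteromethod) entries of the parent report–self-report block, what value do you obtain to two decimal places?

HTHM values (method 2 × method 1): 0.28, 0.17, 0.15, 0.33, 0.10, 0.43; mean = 1.46/6 = 0.24.

0.24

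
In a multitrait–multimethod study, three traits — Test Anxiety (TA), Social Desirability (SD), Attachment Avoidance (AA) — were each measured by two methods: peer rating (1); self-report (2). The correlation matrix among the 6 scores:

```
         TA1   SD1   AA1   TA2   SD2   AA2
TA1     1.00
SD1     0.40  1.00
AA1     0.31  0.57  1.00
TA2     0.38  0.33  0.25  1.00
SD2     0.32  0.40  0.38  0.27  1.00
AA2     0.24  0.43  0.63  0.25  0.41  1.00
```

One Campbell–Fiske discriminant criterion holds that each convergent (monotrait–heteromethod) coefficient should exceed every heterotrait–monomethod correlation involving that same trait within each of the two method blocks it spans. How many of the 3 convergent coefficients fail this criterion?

Convergent coefficients and their comparison sets:
TA (methods 1·2): 0.38 vs {0.40, 0.27, 0.31, 0.25} → fail.
SD (methods 1·2): 0.40 vs {0.40, 0.27, 0.57, 0.41} → fail.
AA (methods 1·2): 0.63 vs {0.31, 0.25, 0.57, 0.41} → pass.
2 of 3 fail.

2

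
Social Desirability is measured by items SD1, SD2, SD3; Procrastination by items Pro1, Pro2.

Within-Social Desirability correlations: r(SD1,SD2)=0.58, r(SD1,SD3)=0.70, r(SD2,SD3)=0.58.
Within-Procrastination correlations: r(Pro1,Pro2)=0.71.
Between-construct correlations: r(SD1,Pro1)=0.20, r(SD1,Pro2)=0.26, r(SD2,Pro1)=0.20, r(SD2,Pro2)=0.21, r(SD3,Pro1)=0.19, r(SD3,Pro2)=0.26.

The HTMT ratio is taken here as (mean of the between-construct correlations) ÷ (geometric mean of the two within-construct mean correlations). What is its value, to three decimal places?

0.332

Between-construct mean = 1.32/6 = 0.2200.
Mean within-SD = 1.86/3 = 0.6200; mean within-Pro = 0.71/1 = 0.7100.
Geometric mean = √(0.6200 × 0.7100) = 0.6635.
HTMT = 0.2200 / 0.6635 = 0.332.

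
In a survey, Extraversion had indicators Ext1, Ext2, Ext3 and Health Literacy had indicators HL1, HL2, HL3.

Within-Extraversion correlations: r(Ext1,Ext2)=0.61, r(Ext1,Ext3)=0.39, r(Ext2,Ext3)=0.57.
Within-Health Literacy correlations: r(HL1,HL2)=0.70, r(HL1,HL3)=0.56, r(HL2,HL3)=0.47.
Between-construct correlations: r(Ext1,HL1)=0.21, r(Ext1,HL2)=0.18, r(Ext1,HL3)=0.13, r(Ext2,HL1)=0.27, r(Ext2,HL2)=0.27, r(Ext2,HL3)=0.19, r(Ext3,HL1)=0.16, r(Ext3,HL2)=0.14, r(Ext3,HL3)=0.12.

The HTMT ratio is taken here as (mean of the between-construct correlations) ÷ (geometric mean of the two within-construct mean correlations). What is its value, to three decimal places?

Between-construct mean = 1.67/9 = 0.1856.
Mean within-Ext = 1.57/3 = 0.5233; mean within-HL = 1.73/3 = 0.5767.
Geometric mean = √(0.5233 × 0.5767) = 0.5494.
HTMT = 0.1856 / 0.5494 = 0.338.

0.338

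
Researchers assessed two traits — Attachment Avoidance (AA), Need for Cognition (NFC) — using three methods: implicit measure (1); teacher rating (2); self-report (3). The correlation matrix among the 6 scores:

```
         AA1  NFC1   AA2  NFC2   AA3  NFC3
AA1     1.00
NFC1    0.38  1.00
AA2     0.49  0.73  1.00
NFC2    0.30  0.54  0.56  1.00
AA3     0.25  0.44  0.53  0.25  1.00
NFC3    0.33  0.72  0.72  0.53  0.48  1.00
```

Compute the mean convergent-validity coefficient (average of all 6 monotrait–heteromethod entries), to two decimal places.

0.51

Convergent values: 0.49, 0.25, 0.53, 0.54, 0.72, 0.53; mean = 3.06/6 = 0.51.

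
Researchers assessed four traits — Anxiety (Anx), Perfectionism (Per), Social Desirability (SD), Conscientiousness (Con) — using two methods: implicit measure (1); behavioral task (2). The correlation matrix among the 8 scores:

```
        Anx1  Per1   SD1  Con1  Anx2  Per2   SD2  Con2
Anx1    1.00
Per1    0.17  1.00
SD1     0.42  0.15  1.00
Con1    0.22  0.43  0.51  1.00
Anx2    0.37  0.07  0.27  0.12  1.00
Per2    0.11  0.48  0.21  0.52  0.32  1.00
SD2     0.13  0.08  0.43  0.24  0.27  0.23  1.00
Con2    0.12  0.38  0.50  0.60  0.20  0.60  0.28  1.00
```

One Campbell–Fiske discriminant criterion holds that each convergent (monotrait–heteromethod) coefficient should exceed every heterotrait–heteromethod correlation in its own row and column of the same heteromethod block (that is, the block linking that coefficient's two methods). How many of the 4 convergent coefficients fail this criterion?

2

Convergent coefficients and their comparison sets:
Anx (methods 1·2): 0.37 vs {0.11, 0.07, 0.13, 0.27, 0.12, 0.12} → pass.
Per (methods 1·2): 0.48 vs {0.07, 0.11, 0.08, 0.21, 0.38, 0.52} → fail.
SD (methods 1·2): 0.43 vs {0.27, 0.13, 0.21, 0.08, 0.50, 0.24} → fail.
Con (methods 1·2): 0.60 vs {0.12, 0.12, 0.52, 0.38, 0.24, 0.50} → pass.
2 of 4 fail.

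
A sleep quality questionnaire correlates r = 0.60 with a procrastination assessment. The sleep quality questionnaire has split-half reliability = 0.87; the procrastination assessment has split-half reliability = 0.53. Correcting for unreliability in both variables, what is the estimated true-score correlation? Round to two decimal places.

0.88

r_true = r_obs / √(r_xx · r_yy) = 0.60 / √(0.87 × 0.53) = 0.60 / √0.4611 = 0.60 / 0.6790 ≈ 0.88.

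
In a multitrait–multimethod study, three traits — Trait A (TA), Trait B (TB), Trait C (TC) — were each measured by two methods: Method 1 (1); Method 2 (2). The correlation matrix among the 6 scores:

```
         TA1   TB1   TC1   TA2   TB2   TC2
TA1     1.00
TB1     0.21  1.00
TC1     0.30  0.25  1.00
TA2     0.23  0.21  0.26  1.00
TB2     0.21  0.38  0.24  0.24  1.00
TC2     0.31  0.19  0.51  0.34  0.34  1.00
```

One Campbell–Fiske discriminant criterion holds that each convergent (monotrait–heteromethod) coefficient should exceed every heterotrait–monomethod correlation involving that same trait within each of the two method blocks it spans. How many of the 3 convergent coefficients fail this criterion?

1

Checking each validity diagonal entry against its comparison values:
TA (methods 1·2): 0.23 vs {0.21, 0.24, 0.30, 0.34} → fail.
TB (methods 1·2): 0.38 vs {0.21, 0.24, 0.25, 0.34} → pass.
TC (methods 1·2): 0.51 vs {0.30, 0.34, 0.25, 0.34} → pass.
1 of 3 fail.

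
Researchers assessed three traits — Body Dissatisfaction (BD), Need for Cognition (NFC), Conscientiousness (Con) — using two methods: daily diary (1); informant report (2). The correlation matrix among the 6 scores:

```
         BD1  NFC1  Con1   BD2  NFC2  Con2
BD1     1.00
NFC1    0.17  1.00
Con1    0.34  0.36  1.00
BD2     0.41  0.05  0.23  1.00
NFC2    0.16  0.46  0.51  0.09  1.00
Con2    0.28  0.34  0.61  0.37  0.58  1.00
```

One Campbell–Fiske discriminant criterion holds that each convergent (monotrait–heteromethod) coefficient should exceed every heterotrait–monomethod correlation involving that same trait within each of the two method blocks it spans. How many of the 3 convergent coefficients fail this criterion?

1

Convergent coefficients and their comparison sets:
BD (methods 1·2): 0.41 vs {0.17, 0.09, 0.34, 0.37} → pass.
NFC (methods 1·2): 0.46 vs {0.17, 0.09, 0.36, 0.58} → fail.
Con (methods 1·2): 0.61 vs {0.34, 0.37, 0.36, 0.58} → pass.
1 of 3 fail.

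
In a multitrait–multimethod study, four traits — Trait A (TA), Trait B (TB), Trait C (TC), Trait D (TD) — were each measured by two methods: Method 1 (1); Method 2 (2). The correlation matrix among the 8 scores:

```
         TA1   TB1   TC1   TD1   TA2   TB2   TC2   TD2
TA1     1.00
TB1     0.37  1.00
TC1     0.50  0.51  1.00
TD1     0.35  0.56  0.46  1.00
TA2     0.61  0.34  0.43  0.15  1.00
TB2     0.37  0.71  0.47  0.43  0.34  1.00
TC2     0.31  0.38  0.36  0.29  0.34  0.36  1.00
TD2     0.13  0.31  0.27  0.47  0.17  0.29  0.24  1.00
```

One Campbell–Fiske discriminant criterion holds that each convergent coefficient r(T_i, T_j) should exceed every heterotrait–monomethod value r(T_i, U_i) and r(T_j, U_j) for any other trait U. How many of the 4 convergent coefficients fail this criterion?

2

Convergent coefficients and their comparison sets:
TA (methods 1·2): 0.61 vs {0.37, 0.34, 0.50, 0.34, 0.35, 0.17} → pass.
TB (methods 1·2): 0.71 vs {0.37, 0.34, 0.51, 0.36, 0.56, 0.29} → pass.
TC (methods 1·2): 0.36 vs {0.50, 0.34, 0.51, 0.36, 0.46, 0.24} → fail.
TD (methods 1·2): 0.47 vs {0.35, 0.17, 0.56, 0.29, 0.46, 0.24} → fail.
2 of 4 fail.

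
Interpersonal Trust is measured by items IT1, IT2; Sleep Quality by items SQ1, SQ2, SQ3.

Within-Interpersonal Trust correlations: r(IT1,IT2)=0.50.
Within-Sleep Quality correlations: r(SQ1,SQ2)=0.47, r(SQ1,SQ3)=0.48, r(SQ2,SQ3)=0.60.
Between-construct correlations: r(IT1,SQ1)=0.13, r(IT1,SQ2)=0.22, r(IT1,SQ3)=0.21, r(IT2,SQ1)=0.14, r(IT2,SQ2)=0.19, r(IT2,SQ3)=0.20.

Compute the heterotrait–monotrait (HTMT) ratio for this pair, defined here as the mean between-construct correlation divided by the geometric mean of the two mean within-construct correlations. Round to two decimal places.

Mean between = 1.09/6 = 0.1817.
Mean within-IT = 0.50/1 = 0.5000; mean within-SQ = 1.55/3 = 0.5167.
Geometric mean = √(0.5000 × 0.5167) = 0.5083.
HTMT = 0.1817 / 0.5083 = 0.36.

0.36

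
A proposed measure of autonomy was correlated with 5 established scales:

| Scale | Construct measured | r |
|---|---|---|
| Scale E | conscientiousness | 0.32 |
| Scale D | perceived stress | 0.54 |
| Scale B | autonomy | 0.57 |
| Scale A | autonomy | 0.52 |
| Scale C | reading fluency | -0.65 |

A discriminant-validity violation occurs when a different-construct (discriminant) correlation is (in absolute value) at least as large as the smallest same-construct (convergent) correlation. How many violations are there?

2

Convergent (same construct = autonomy): Scale B, Scale A.
Smallest convergent = 0.52. Discriminant |r|: 0.32, 0.54, 0.65; count ≥ 0.52 → 2.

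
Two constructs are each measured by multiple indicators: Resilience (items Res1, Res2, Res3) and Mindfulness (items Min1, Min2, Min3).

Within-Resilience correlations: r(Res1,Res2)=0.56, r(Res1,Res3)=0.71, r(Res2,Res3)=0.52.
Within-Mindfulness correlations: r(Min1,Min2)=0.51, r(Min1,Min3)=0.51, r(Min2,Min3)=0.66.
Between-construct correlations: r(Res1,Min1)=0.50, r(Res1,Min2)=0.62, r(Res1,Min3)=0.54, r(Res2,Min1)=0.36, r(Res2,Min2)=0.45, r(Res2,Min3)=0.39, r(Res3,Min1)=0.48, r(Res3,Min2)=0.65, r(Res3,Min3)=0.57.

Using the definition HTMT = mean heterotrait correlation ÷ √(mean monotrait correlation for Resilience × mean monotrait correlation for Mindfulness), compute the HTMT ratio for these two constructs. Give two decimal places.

0.88

Between-construct mean = 4.56/9 = 0.5067.
Mean within-Res = 1.79/3 = 0.5967; mean within-Min = 1.68/3 = 0.5600.
Geometric mean = √(0.5967 × 0.5600) = 0.5781.
HTMT = 0.5067 / 0.5781 = 0.88.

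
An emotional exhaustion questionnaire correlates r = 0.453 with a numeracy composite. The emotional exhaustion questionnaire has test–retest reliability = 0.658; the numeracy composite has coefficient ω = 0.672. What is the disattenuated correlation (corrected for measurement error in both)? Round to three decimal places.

r_true = r_obs / √(r_xx · r_yy) = 0.453 / √(0.658 × 0.672) = 0.453 / √0.442176 = 0.453 / 0.6650 ≈ 0.681.

0.681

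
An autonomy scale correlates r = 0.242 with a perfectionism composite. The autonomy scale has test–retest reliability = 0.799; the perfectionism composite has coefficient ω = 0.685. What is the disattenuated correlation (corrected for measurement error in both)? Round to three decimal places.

0.327

r_true = r_obs / √(r_xx · r_yy) = 0.242 / √(0.799 × 0.685) = 0.242 / √0.547315 = 0.242 / 0.7398 ≈ 0.327.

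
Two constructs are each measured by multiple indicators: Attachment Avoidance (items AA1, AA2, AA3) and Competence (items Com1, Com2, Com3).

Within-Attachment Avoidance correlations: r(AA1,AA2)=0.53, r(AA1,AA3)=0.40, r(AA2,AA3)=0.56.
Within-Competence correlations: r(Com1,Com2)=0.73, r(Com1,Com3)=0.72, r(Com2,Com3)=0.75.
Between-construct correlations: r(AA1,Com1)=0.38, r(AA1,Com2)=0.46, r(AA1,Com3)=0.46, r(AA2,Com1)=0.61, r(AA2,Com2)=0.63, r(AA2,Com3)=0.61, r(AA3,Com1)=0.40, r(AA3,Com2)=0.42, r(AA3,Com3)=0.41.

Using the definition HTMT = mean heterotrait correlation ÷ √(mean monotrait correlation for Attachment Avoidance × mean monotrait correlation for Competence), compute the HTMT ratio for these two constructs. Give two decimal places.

0.81

Between-construct mean = 4.38/9 = 0.4867.
Mean within-AA = 1.49/3 = 0.4967; mean within-Com = 2.20/3 = 0.7333.
Geometric mean = √(0.4967 × 0.7333) = 0.6035.
HTMT = 0.4867 / 0.6035 = 0.81.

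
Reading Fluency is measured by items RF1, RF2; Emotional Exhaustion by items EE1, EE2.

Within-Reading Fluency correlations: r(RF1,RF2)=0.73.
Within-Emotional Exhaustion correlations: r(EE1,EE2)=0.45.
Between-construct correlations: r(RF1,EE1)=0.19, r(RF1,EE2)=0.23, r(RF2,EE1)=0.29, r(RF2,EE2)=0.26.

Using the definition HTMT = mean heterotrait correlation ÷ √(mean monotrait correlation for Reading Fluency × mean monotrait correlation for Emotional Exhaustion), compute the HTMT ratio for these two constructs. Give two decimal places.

Between-construct mean = 0.97/4 = 0.2425.
Mean within-RF = 0.73/1 = 0.7300; mean within-EE = 0.45/1 = 0.4500.
Geometric mean = √(0.7300 × 0.4500) = 0.5731.
HTMT = 0.2425 / 0.5731 = 0.42.

0.42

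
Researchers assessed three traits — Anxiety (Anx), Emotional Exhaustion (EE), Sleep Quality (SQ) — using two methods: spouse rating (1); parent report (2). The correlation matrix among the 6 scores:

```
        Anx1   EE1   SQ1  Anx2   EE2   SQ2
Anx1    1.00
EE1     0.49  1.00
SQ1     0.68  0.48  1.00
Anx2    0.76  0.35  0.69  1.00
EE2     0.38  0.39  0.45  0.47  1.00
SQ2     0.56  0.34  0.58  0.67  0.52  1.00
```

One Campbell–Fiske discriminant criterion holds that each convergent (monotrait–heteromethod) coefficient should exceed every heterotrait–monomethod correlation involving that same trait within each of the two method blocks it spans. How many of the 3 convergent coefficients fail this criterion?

Convergent coefficients and their comparison sets:
Anx (methods 1·2): 0.76 vs {0.49, 0.47, 0.68, 0.67} → pass.
EE (methods 1·2): 0.39 vs {0.49, 0.47, 0.48, 0.52} → fail.
SQ (methods 1·2): 0.58 vs {0.68, 0.67, 0.48, 0.52} → fail.
2 of 3 fail.

2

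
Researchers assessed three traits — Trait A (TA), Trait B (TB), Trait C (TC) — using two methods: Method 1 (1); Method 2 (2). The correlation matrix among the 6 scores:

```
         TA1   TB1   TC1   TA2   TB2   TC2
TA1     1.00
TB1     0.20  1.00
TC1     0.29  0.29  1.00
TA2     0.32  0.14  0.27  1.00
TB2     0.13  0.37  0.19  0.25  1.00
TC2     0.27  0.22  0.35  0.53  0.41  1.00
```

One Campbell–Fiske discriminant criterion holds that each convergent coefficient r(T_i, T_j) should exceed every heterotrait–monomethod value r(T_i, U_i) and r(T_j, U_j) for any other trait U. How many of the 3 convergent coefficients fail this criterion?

Convergent coefficients and their comparison sets:
TA (methods 1·2): 0.32 vs {0.20, 0.25, 0.29, 0.53} → fail.
TB (methods 1·2): 0.37 vs {0.20, 0.25, 0.29, 0.41} → fail.
TC (methods 1·2): 0.35 vs {0.29, 0.53, 0.29, 0.41} → fail.
3 of 3 fail.

3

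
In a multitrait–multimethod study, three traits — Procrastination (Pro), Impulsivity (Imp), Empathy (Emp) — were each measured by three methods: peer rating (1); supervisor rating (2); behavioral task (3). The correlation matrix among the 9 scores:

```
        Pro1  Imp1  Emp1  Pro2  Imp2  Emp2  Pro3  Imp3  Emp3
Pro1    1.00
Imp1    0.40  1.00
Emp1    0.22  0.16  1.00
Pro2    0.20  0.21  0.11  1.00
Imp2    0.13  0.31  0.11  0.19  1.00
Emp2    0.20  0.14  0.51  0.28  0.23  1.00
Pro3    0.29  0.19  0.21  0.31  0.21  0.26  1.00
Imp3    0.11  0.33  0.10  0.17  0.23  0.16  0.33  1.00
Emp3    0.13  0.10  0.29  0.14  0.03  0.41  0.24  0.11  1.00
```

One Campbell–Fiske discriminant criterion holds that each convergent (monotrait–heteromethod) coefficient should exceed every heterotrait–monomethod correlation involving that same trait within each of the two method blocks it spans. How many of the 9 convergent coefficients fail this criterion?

6

Checking each validity diagonal entry against its comparison values:
Pro (methods 1·2): 0.20 vs {0.40, 0.19, 0.22, 0.28} → fail.
Pro (methods 1·3): 0.29 vs {0.40, 0.33, 0.22, 0.24} → fail.
Pro (methods 2·3): 0.31 vs {0.19, 0.33, 0.28, 0.24} → fail.
Imp (methods 1·2): 0.31 vs {0.40, 0.19, 0.16, 0.23} → fail.
Imp (methods 1·3): 0.33 vs {0.40, 0.33, 0.16, 0.11} → fail.
Imp (methods 2·3): 0.23 vs {0.19, 0.33, 0.23, 0.11} → fail.
Emp (methods 1·2): 0.51 vs {0.22, 0.28, 0.16, 0.23} → pass.
Emp (methods 1·3): 0.29 vs {0.22, 0.24, 0.16, 0.11} → pass.
Emp (methods 2·3): 0.41 vs {0.28, 0.24, 0.23, 0.11} → pass.
6 of 9 fail.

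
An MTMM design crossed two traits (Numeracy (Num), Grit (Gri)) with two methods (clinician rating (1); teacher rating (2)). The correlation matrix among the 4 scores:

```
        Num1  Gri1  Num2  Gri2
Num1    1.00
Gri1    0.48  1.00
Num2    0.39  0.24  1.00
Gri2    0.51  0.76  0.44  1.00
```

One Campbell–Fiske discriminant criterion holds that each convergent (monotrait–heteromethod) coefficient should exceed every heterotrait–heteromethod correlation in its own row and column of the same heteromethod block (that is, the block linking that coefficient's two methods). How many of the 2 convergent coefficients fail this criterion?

Checking each validity diagonal entry against its comparison values:
Num (methods 1·2): 0.39 vs {0.51, 0.24} → fail.
Gri (methods 1·2): 0.76 vs {0.24, 0.51} → pass.
1 of 2 fail.

1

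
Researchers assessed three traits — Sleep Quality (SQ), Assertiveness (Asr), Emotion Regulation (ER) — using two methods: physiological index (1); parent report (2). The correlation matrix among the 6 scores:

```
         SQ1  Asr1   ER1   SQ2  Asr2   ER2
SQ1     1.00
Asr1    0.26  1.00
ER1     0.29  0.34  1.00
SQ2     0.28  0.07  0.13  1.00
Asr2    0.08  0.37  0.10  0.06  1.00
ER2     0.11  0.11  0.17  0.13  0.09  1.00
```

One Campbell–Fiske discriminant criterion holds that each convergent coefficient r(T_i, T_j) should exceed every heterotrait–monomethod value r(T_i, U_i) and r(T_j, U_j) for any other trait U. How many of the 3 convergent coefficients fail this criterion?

Each convergent coefficient versus the relevant comparison correlations:
SQ (methods 1·2): 0.28 vs {0.26, 0.06, 0.29, 0.13} → fail.
Asr (methods 1·2): 0.37 vs {0.26, 0.06, 0.34, 0.09} → pass.
ER (methods 1·2): 0.17 vs {0.29, 0.13, 0.34, 0.09} → fail.
2 of 3 fail.

2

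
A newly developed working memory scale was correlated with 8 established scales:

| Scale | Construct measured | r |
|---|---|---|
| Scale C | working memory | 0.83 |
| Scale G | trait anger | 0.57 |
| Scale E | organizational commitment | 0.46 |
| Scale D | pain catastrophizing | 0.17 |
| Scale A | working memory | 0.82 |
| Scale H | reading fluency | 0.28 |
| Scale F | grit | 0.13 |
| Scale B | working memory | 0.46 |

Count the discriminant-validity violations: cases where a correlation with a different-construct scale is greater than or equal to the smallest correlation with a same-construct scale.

2

Convergent (same construct = working memory): Scale C, Scale A, Scale B.
Smallest convergent = 0.46. Discriminant values: 0.57, 0.46, 0.17, 0.28, 0.13; count ≥ 0.46 → 2.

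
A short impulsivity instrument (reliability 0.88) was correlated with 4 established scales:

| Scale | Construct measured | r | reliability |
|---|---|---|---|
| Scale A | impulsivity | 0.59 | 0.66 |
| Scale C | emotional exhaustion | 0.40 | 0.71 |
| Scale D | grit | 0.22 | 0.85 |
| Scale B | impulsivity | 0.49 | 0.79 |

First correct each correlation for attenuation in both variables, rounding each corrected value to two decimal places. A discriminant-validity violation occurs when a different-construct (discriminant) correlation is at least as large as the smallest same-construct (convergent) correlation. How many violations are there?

0

Disattenuated r (r / √(r_scale · r_new)):
  Scale A (conv): 0.59 / √(0.66·0.88) = 0.77
  Scale C (disc): 0.40 / √(0.71·0.88) = 0.51
  Scale D (disc): 0.22 / √(0.85·0.88) = 0.25
  Scale B (conv): 0.49 / √(0.79·0.88) = 0.59
Smallest convergent = 0.59. Discriminant values: 0.51, 0.25; count ≥ 0.59 → 0.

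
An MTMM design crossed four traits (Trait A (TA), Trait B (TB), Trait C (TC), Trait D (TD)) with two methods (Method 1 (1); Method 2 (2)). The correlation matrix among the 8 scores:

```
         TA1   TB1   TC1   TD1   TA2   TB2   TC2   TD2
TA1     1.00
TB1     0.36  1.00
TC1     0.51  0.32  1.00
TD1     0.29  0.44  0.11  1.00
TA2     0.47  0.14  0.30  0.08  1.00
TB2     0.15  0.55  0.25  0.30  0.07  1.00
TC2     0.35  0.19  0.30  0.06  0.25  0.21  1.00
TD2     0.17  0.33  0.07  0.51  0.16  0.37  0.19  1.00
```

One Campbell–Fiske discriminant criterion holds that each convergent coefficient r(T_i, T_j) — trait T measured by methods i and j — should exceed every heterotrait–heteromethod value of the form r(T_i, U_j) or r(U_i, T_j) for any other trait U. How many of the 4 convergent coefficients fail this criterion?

Checking each validity diagonal entry against its comparison values:
TA (methods 1·2): 0.47 vs {0.15, 0.14, 0.35, 0.30, 0.17, 0.08} → pass.
TB (methods 1·2): 0.55 vs {0.14, 0.15, 0.19, 0.25, 0.33, 0.30} → pass.
TC (methods 1·2): 0.30 vs {0.30, 0.35, 0.25, 0.19, 0.07, 0.06} → fail.
TD (methods 1·2): 0.51 vs {0.08, 0.17, 0.30, 0.33, 0.06, 0.07} → pass.
1 of 4 fail.

1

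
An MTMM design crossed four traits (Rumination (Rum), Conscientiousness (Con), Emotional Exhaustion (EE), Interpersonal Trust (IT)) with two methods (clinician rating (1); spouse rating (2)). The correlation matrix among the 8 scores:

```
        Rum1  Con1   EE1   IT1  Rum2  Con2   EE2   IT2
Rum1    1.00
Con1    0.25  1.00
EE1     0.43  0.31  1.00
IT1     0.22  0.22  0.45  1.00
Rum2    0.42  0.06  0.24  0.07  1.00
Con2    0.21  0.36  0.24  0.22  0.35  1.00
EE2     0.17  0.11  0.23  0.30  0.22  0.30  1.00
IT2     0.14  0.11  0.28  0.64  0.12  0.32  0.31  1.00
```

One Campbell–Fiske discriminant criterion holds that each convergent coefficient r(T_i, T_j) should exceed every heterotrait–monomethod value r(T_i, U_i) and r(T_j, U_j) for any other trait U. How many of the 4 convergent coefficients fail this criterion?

Each convergent coefficient versus the relevant comparison correlations:
Rum (methods 1·2): 0.42 vs {0.25, 0.35, 0.43, 0.22, 0.22, 0.12} → fail.
Con (methods 1·2): 0.36 vs {0.25, 0.35, 0.31, 0.30, 0.22, 0.32} → pass.
EE (methods 1·2): 0.23 vs {0.43, 0.22, 0.31, 0.30, 0.45, 0.31} → fail.
IT (methods 1·2): 0.64 vs {0.22, 0.12, 0.22, 0.32, 0.45, 0.31} → pass.
2 of 4 fail.

2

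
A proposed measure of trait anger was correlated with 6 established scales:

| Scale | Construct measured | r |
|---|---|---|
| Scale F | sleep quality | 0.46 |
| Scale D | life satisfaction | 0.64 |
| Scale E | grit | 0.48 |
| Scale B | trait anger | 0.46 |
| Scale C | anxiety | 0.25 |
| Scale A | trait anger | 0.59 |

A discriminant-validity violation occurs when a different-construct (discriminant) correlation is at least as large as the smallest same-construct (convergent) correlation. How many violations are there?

3

Convergent (same construct = trait anger): Scale B, Scale A.
Smallest convergent = 0.46. Discriminant values: 0.46, 0.64, 0.48, 0.25; count ≥ 0.46 → 3.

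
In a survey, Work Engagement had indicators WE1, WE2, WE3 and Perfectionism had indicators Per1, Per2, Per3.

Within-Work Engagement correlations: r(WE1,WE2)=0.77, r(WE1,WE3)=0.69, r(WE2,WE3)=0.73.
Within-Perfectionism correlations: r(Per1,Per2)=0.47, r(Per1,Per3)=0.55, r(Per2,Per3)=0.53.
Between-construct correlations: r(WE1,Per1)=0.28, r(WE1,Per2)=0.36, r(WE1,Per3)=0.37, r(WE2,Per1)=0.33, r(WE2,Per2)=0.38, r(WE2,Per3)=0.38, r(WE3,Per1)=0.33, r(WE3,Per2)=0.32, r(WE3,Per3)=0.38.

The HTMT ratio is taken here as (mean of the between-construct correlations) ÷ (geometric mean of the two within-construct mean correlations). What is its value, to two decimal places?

Between-construct mean = 3.13/9 = 0.3478.
Mean within-WE = 2.19/3 = 0.7300; mean within-Per = 1.55/3 = 0.5167.
Geometric mean = √(0.7300 × 0.5167) = 0.6142.
HTMT = 0.3478 / 0.6142 = 0.57.

0.57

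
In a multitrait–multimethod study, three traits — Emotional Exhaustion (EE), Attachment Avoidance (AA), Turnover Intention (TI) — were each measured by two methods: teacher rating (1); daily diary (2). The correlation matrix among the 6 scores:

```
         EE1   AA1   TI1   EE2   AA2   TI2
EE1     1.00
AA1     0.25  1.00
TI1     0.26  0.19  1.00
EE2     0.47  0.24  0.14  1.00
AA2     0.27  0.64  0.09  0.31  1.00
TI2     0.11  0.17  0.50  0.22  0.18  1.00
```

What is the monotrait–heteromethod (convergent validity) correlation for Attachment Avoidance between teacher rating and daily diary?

0.64

Same trait (AA), different methods: r(AA1, AA2) = 0.64.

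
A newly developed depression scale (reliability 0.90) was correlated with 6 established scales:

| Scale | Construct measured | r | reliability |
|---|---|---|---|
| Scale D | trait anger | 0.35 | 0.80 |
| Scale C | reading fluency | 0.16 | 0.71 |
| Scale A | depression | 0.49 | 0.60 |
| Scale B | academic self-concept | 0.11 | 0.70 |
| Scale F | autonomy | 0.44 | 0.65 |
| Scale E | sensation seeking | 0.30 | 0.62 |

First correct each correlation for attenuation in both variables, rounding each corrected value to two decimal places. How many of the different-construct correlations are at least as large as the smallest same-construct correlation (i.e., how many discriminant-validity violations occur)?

Disattenuated r (r / √(r_scale · r_new)):
  Scale D (disc): 0.35 / √(0.80·0.90) = 0.41
  Scale C (disc): 0.16 / √(0.71·0.90) = 0.20
  Scale A (conv): 0.49 / √(0.60·0.90) = 0.67
  Scale B (disc): 0.11 / √(0.70·0.90) = 0.14
  Scale F (disc): 0.44 / √(0.65·0.90) = 0.58
  Scale E (disc): 0.30 / √(0.62·0.90) = 0.40
Smallest convergent = 0.67. Discriminant values: 0.41, 0.20, 0.14, 0.58, 0.40; count ≥ 0.67 → 0.

0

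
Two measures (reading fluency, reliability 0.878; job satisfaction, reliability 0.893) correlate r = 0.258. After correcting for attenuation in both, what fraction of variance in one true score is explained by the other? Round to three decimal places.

0.085

Disattenuated r = 0.258 / √(0.878 × 0.893) = 0.258 / 0.8855 = 0.2914.
Shared true-score variance = 0.2914² = 0.0849 ≈ 0.085.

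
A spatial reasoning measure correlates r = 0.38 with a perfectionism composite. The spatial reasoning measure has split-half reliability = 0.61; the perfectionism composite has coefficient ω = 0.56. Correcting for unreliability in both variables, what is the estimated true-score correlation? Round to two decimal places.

0.65

r_true = r_obs / √(r_xx · r_yy) = 0.38 / √(0.61 × 0.56) = 0.38 / √0.3416 = 0.38 / 0.5845 ≈ 0.65.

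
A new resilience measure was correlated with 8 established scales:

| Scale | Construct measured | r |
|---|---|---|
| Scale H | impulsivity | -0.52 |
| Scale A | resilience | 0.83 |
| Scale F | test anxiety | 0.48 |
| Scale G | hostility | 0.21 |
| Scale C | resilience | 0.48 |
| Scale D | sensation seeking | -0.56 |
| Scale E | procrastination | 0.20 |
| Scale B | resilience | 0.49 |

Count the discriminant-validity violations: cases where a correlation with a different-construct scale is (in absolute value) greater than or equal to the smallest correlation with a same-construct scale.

3

Convergent (same construct = resilience): Scale A, Scale C, Scale B.
Smallest convergent = 0.48. Discriminant |r|: 0.52, 0.48, 0.21, 0.56, 0.20; count ≥ 0.48 → 3.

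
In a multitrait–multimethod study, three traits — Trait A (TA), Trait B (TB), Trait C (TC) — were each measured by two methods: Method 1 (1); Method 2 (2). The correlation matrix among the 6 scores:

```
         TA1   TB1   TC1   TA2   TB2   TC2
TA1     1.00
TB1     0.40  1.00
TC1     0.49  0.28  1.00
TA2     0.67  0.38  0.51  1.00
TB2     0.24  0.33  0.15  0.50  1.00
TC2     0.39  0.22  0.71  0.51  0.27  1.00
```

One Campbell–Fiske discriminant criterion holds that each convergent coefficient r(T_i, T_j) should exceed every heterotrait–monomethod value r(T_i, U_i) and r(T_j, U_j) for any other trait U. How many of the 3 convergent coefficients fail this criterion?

Convergent coefficients and their comparison sets:
TA (methods 1·2): 0.67 vs {0.40, 0.50, 0.49, 0.51} → pass.
TB (methods 1·2): 0.33 vs {0.40, 0.50, 0.28, 0.27} → fail.
TC (methods 1·2): 0.71 vs {0.49, 0.51, 0.28, 0.27} → pass.
1 of 3 fail.

1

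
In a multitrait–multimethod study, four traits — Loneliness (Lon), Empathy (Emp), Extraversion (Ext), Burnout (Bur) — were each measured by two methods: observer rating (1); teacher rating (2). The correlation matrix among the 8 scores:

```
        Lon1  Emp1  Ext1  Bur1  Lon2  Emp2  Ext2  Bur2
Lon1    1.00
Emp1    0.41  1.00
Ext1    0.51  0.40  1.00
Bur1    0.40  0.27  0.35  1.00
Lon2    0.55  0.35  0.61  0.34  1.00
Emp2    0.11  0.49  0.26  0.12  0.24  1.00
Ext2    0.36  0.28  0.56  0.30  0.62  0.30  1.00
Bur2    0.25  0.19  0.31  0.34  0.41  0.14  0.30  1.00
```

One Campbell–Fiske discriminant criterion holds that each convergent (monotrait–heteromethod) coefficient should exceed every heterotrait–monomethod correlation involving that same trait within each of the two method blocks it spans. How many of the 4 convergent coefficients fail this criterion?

Convergent coefficients and their comparison sets:
Lon (methods 1·2): 0.55 vs {0.41, 0.24, 0.51, 0.62, 0.40, 0.41} → fail.
Emp (methods 1·2): 0.49 vs {0.41, 0.24, 0.40, 0.30, 0.27, 0.14} → pass.
Ext (methods 1·2): 0.56 vs {0.51, 0.62, 0.40, 0.30, 0.35, 0.30} → fail.
Bur (methods 1·2): 0.34 vs {0.40, 0.41, 0.27, 0.14, 0.35, 0.30} → fail.
3 of 4 fail.

3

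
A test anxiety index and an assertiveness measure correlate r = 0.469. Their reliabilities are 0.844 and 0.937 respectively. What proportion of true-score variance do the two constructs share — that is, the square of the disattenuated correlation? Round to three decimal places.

0.278

Disattenuated r = 0.469 / √(0.844 × 0.937) = 0.469 / 0.8893 = 0.5274.
Shared true-score variance = 0.5274² = 0.2782 ≈ 0.278.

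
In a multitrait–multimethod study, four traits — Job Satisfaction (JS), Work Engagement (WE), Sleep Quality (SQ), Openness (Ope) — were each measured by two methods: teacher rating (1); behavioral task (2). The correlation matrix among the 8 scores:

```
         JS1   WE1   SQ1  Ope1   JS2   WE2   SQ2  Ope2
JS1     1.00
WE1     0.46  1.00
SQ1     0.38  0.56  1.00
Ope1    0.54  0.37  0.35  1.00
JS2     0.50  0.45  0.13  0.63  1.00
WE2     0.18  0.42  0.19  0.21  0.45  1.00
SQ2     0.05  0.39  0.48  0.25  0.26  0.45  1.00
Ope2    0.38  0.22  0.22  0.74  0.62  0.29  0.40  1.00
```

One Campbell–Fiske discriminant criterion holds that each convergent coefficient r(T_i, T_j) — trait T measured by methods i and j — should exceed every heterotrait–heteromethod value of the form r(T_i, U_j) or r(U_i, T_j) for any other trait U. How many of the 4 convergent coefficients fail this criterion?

2

Convergent coefficients and their comparison sets:
JS (methods 1·2): 0.50 vs {0.18, 0.45, 0.05, 0.13, 0.38, 0.63} → fail.
WE (methods 1·2): 0.42 vs {0.45, 0.18, 0.39, 0.19, 0.22, 0.21} → fail.
SQ (methods 1·2): 0.48 vs {0.13, 0.05, 0.19, 0.39, 0.22, 0.25} → pass.
Ope (methods 1·2): 0.74 vs {0.63, 0.38, 0.21, 0.22, 0.25, 0.22} → pass.
2 of 4 fail.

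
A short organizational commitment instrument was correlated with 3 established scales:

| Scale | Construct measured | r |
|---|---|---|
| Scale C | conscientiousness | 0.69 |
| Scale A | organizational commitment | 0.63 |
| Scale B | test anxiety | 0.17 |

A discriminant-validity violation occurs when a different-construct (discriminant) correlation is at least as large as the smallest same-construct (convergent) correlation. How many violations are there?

1

Convergent (same construct = organizational commitment): Scale A.
Smallest convergent = 0.63. Discriminant values: 0.69, 0.17; count ≥ 0.63 → 1.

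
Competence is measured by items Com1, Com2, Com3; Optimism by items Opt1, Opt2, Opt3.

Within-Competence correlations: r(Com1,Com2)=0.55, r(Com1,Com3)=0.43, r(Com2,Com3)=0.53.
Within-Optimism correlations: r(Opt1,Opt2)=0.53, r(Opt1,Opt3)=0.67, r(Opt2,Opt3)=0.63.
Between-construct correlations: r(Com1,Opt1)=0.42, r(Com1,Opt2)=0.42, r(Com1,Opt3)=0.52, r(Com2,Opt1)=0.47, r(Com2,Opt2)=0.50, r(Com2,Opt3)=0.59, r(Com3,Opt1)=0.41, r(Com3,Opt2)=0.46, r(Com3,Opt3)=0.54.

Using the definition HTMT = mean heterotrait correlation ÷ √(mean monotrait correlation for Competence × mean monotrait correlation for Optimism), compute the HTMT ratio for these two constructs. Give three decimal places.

Mean between = 4.33/9 = 0.4811.
Mean within-Com = 1.51/3 = 0.5033; mean within-Opt = 1.83/3 = 0.6100.
Geometric mean = √(0.5033 × 0.6100) = 0.5541.
HTMT = 0.4811 / 0.5541 = 0.868.

0.868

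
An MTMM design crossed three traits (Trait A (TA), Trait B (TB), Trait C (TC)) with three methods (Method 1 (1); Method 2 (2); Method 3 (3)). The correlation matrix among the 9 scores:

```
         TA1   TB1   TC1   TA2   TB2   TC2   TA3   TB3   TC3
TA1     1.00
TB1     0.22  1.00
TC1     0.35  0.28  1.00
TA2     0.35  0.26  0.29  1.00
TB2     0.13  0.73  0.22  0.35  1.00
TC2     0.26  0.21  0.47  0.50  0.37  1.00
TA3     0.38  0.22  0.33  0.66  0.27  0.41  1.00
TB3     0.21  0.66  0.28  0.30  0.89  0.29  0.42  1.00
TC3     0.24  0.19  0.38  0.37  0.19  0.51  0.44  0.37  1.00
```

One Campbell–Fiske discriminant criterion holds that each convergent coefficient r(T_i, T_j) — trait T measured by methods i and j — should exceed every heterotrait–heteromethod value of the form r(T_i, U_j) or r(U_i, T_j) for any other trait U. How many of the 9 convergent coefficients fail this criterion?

Checking each validity diagonal entry against its comparison values:
TA (methods 1·2): 0.35 vs {0.13, 0.26, 0.26, 0.29} → pass.
TA (methods 1·3): 0.38 vs {0.21, 0.22, 0.24, 0.33} → pass.
TA (methods 2·3): 0.66 vs {0.30, 0.27, 0.37, 0.41} → pass.
TB (methods 1·2): 0.73 vs {0.26, 0.13, 0.21, 0.22} → pass.
TB (methods 1·3): 0.66 vs {0.22, 0.21, 0.19, 0.28} → pass.
TB (methods 2·3): 0.89 vs {0.27, 0.30, 0.19, 0.29} → pass.
TC (methods 1·2): 0.47 vs {0.29, 0.26, 0.22, 0.21} → pass.
TC (methods 1·3): 0.38 vs {0.33, 0.24, 0.28, 0.19} → pass.
TC (methods 2·3): 0.51 vs {0.41, 0.37, 0.29, 0.19} → pass.
0 of 9 fail.

0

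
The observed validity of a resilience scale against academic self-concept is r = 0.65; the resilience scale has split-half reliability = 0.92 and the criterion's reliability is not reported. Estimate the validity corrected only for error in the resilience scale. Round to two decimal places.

0.68

Single correction: r_c = r_obs / √r_xx = 0.65 / √0.92 = 0.65 / 0.9592 ≈ 0.68.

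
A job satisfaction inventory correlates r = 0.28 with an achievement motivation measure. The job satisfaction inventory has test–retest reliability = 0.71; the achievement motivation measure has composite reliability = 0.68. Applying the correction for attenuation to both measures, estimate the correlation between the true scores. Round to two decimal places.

0.40

r_true = r_obs / √(r_xx · r_yy) = 0.28 / √(0.71 × 0.68) = 0.28 / √0.4828 = 0.28 / 0.6948 ≈ 0.40.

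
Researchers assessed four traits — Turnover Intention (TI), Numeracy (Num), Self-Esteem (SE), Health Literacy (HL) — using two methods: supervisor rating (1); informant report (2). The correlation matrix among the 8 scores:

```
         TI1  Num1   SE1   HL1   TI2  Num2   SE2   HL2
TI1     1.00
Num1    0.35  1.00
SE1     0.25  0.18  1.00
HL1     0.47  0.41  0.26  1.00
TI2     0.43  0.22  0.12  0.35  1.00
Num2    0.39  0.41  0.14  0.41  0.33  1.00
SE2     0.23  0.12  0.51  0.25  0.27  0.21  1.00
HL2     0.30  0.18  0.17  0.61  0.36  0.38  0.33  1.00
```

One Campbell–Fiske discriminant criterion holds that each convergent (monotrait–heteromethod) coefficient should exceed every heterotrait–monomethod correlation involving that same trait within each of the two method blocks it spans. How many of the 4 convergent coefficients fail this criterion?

Convergent coefficients and their comparison sets:
TI (methods 1·2): 0.43 vs {0.35, 0.33, 0.25, 0.27, 0.47, 0.36} → fail.
Num (methods 1·2): 0.41 vs {0.35, 0.33, 0.18, 0.21, 0.41, 0.38} → fail.
SE (methods 1·2): 0.51 vs {0.25, 0.27, 0.18, 0.21, 0.26, 0.33} → pass.
HL (methods 1·2): 0.61 vs {0.47, 0.36, 0.41, 0.38, 0.26, 0.33} → pass.
2 of 4 fail.

2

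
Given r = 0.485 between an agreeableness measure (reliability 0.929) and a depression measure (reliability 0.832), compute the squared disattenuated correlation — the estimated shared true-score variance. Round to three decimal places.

Disattenuated r = 0.485 / √(0.929 × 0.832) = 0.485 / 0.8792 = 0.5516.
Shared true-score variance = 0.5516² = 0.3043 ≈ 0.304.

0.304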